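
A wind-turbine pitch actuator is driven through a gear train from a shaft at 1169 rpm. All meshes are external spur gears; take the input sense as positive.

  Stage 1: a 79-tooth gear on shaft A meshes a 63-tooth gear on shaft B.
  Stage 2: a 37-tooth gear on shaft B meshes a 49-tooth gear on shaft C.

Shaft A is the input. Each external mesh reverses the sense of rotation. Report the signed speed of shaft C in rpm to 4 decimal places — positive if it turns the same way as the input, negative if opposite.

+1106.8957 rpm (same as input, |ω| = 1106.8957 rpm)

Stage 1 [79T→63T]: ω = 1169.0000×79/63 = 1465.8889 rpm, dir flips to −; running = −1465.8889
Stage 2 [37T→49T]: ω = 1465.8889×37/49 = 1106.8957 rpm, dir flips to +; running = +1106.8957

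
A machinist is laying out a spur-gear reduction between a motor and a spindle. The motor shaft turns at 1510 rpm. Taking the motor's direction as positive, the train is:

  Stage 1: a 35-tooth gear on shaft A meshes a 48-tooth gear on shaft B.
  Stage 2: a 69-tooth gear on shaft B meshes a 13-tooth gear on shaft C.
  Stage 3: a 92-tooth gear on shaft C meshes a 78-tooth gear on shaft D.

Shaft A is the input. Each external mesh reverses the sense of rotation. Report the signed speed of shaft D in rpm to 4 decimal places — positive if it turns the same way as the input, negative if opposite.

-6892.9117 rpm (opposite to input, |ω| = 6892.9117 rpm)

Stage 1 [35T→48T]: ω = 1510.0000×35/48 = 1101.0417 rpm, dir flips to −; running = −1101.0417
Stage 2 [69T→13T]: ω = 1101.0417×69/13 = 5843.9904 rpm, dir flips to +; running = +5843.9904
Stage 3 [92T→78T]: ω = 5843.9904×92/78 = 6892.9117 rpm, dir flips to −; running = −6892.9117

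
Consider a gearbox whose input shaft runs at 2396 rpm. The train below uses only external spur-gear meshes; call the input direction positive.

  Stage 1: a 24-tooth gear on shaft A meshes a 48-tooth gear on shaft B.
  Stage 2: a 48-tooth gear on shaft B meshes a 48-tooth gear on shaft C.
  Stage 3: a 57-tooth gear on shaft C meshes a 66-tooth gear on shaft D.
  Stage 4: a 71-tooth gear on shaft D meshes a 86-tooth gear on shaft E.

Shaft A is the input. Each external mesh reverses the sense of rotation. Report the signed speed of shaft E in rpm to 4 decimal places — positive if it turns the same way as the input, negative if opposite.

+854.1765 rpm (same as input, |ω| = 854.1765 rpm)

Stage 1 [24T→48T]: ω = 2396.0000×24/48 = 1198.0000 rpm, dir flips to −; running = −1198.0000
Stage 2 [48T→48T]: ω = 1198.0000×48/48 = 1198.0000 rpm, dir flips to +; running = +1198.0000
Stage 3 [57T→66T]: ω = 1198.0000×57/66 = 1034.6364 rpm, dir flips to −; running = −1034.6364
Stage 4 [71T→86T]: ω = 1034.6364×71/86 = 854.1765 rpm, dir flips to +; running = +854.1765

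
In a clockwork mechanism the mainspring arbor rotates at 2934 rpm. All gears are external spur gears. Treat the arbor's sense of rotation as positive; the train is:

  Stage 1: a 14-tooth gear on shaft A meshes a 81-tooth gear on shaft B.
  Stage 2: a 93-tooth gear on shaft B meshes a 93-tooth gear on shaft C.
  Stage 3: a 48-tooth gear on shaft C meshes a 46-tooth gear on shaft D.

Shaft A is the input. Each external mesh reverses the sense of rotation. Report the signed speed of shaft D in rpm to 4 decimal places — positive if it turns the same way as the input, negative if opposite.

Stage 1 [14T→81T]: ω = 2934.0000×14/81 = 507.1111 rpm, dir flips to −; running = −507.1111
Stage 2 [93T→93T]: ω = 507.1111×93/93 = 507.1111 rpm, dir flips to +; running = +507.1111
Stage 3 [48T→46T]: ω = 507.1111×48/46 = 529.1594 rpm, dir flips to −; running = −529.1594

-529.1594 rpm (opposite to input, |ω| = 529.1594 rpm)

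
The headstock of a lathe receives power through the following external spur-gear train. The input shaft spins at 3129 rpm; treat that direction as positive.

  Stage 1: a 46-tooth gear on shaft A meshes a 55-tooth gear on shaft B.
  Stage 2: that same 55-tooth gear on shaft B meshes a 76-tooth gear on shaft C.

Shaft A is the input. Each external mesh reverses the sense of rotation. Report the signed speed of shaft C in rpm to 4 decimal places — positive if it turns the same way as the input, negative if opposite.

Stage 1 [46T→55T]: ω = 3129.0000×46/55 = 2616.9818 rpm, dir flips to −; running = −2616.9818
Stage 2 [55T→76T]: ω = 2616.9818×55/76 = 1893.8684 rpm, dir flips to +; running = +1893.8684

+1893.8684 rpm (same as input, |ω| = 1893.8684 rpm)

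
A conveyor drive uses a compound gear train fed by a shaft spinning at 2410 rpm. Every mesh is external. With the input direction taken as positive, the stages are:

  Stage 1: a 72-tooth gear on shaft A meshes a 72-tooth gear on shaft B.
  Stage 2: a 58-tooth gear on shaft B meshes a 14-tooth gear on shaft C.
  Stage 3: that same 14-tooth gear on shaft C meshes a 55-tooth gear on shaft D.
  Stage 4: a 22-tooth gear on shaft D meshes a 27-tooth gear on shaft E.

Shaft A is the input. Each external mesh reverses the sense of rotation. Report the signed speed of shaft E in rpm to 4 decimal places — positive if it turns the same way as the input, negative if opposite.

+2070.8148 rpm (same as input, |ω| = 2070.8148 rpm)

Stage 1 [72T→72T]: ω = 2410.0000×72/72 = 2410.0000 rpm, dir flips to −; running = −2410.0000
Stage 2 [58T→14T]: ω = 2410.0000×58/14 = 9984.2857 rpm, dir flips to +; running = +9984.2857
Stage 3 [14T→55T]: ω = 9984.2857×14/55 = 2541.4545 rpm, dir flips to −; running = −2541.4545
Stage 4 [22T→27T]: ω = 2541.4545×22/27 = 2070.8148 rpm, dir flips to +; running = +2070.8148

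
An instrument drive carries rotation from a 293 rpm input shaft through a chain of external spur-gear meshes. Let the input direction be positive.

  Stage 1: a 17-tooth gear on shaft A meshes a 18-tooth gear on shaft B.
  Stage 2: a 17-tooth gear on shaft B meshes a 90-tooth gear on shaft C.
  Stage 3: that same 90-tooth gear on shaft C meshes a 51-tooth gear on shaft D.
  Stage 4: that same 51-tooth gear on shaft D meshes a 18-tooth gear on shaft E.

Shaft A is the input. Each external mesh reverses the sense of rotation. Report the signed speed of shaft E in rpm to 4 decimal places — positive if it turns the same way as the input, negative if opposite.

+261.3488 rpm (same as input, |ω| = 261.3488 rpm)

Stage 1 [17T→18T]: ω = 293.0000×17/18 = 276.7222 rpm, dir flips to −; running = −276.7222
Stage 2 [17T→90T]: ω = 276.7222×17/90 = 52.2698 rpm, dir flips to +; running = +52.2698
Stage 3 [90T→51T]: ω = 52.2698×90/51 = 92.2407 rpm, dir flips to −; running = −92.2407
Stage 4 [51T→18T]: ω = 92.2407×51/18 = 261.3488 rpm, dir flips to +; running = +261.3488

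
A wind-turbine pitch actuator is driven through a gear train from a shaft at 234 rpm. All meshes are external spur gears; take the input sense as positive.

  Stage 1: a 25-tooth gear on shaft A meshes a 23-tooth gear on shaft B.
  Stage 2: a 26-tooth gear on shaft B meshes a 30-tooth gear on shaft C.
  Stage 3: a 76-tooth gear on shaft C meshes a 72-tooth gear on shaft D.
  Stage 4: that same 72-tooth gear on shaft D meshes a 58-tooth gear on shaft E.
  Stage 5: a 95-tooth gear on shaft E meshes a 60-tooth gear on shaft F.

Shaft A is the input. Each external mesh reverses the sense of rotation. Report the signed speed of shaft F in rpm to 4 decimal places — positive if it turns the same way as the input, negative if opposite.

-457.3388 rpm (opposite to input, |ω| = 457.3388 rpm)

Stage 1 [25T→23T]: ω = 234.0000×25/23 = 254.3478 rpm, dir flips to −; running = −254.3478
Stage 2 [26T→30T]: ω = 254.3478×26/30 = 220.4348 rpm, dir flips to +; running = +220.4348
Stage 3 [76T→72T]: ω = 220.4348×76/72 = 232.6812 rpm, dir flips to −; running = −232.6812
Stage 4 [72T→58T]: ω = 232.6812×72/58 = 288.8456 rpm, dir flips to +; running = +288.8456
Stage 5 [95T→60T]: ω = 288.8456×95/60 = 457.3388 rpm, dir flips to −; running = −457.3388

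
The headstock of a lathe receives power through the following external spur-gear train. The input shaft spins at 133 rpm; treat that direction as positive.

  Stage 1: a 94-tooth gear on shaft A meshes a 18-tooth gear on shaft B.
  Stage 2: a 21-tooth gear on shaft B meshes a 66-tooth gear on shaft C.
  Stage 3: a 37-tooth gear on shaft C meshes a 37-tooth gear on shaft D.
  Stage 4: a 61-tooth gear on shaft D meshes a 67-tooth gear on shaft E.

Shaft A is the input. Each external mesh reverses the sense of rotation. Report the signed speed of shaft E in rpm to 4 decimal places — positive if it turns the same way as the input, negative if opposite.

Stage 1 [94T→18T]: ω = 133.0000×94/18 = 694.5556 rpm, dir flips to −; running = −694.5556
Stage 2 [21T→66T]: ω = 694.5556×21/66 = 220.9949 rpm, dir flips to +; running = +220.9949
Stage 3 [37T→37T]: ω = 220.9949×37/37 = 220.9949 rpm, dir flips to −; running = −220.9949
Stage 4 [61T→67T]: ω = 220.9949×61/67 = 201.2044 rpm, dir flips to +; running = +201.2044

+201.2044 rpm (same as input, |ω| = 201.2044 rpm)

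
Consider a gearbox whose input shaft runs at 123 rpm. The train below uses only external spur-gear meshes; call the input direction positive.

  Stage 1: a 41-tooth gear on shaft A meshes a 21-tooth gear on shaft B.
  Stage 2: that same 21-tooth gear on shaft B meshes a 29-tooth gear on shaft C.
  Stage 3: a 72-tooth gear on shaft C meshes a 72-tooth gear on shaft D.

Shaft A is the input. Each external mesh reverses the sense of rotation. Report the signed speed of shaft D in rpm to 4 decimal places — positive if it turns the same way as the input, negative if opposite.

-173.8966 rpm (opposite to input, |ω| = 173.8966 rpm)

Stage 1 [41T→21T]: ω = 123.0000×41/21 = 240.1429 rpm, dir flips to −; running = −240.1429
Stage 2 [21T→29T]: ω = 240.1429×21/29 = 173.8966 rpm, dir flips to +; running = +173.8966
Stage 3 [72T→72T]: ω = 173.8966×72/72 = 173.8966 rpm, dir flips to −; running = −173.8966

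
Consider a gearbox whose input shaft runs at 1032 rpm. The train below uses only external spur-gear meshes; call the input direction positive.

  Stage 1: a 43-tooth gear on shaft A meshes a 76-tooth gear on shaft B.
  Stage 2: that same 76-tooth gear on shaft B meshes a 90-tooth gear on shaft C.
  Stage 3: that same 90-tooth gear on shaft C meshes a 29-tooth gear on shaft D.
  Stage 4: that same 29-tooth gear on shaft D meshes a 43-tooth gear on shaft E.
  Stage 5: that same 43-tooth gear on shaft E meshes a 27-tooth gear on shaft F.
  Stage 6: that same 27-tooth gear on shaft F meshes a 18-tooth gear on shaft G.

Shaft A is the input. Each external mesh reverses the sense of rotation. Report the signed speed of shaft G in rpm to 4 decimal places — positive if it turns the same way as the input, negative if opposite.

+2465.3333 rpm (same as input, |ω| = 2465.3333 rpm)

Stage 1 [43T→76T]: ω = 1032.0000×43/76 = 583.8947 rpm, dir flips to −; running = −583.8947
Stage 2 [76T→90T]: ω = 583.8947×76/90 = 493.0667 rpm, dir flips to +; running = +493.0667
Stage 3 [90T→29T]: ω = 493.0667×90/29 = 1530.2069 rpm, dir flips to −; running = −1530.2069
Stage 4 [29T→43T]: ω = 1530.2069×29/43 = 1032.0000 rpm, dir flips to +; running = +1032.0000
Stage 5 [43T→27T]: ω = 1032.0000×43/27 = 1643.5556 rpm, dir flips to −; running = −1643.5556
Stage 6 [27T→18T]: ω = 1643.5556×27/18 = 2465.3333 rpm, dir flips to +; running = +2465.3333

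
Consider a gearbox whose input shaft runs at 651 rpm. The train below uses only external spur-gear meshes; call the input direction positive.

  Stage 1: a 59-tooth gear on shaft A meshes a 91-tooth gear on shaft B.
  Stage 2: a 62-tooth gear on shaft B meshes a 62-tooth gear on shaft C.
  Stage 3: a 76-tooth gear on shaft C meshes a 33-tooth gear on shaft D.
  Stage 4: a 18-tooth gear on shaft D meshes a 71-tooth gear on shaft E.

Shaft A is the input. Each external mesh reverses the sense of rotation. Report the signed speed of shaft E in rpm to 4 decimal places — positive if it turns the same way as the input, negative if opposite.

Stage 1 [59T→91T]: ω = 651.0000×59/91 = 422.0769 rpm, dir flips to −; running = −422.0769
Stage 2 [62T→62T]: ω = 422.0769×62/62 = 422.0769 rpm, dir flips to +; running = +422.0769
Stage 3 [76T→33T]: ω = 422.0769×76/33 = 972.0559 rpm, dir flips to −; running = −972.0559
Stage 4 [18T→71T]: ω = 972.0559×18/71 = 246.4367 rpm, dir flips to +; running = +246.4367

+246.4367 rpm (same as input, |ω| = 246.4367 rpm)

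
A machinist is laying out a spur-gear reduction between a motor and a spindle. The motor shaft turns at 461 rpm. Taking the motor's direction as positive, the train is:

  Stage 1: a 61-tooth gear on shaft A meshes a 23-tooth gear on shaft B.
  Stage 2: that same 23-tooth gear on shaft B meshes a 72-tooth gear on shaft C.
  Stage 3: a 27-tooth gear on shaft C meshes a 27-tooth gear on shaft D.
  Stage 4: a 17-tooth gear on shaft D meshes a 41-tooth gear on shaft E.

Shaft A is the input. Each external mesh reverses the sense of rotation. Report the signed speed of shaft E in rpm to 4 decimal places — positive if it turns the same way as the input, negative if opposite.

Stage 1 [61T→23T]: ω = 461.0000×61/23 = 1222.6522 rpm, dir flips to −; running = −1222.6522
Stage 2 [23T→72T]: ω = 1222.6522×23/72 = 390.5694 rpm, dir flips to +; running = +390.5694
Stage 3 [27T→27T]: ω = 390.5694×27/27 = 390.5694 rpm, dir flips to −; running = −390.5694
Stage 4 [17T→41T]: ω = 390.5694×17/41 = 161.9434 rpm, dir flips to +; running = +161.9434

+161.9434 rpm (same as input, |ω| = 161.9434 rpm)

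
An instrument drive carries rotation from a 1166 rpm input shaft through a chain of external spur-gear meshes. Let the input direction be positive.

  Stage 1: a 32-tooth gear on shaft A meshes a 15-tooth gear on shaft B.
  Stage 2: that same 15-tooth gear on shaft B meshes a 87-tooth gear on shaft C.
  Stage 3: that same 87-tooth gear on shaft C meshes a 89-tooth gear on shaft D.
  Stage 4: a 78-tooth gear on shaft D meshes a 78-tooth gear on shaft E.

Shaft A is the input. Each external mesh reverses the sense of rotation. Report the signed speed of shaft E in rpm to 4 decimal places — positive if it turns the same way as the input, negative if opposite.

+419.2360 rpm (same as input, |ω| = 419.2360 rpm)

Stage 1 [32T→15T]: ω = 1166.0000×32/15 = 2487.4667 rpm, dir flips to −; running = −2487.4667
Stage 2 [15T→87T]: ω = 2487.4667×15/87 = 428.8736 rpm, dir flips to +; running = +428.8736
Stage 3 [87T→89T]: ω = 428.8736×87/89 = 419.2360 rpm, dir flips to −; running = −419.2360
Stage 4 [78T→78T]: ω = 419.2360×78/78 = 419.2360 rpm, dir flips to +; running = +419.2360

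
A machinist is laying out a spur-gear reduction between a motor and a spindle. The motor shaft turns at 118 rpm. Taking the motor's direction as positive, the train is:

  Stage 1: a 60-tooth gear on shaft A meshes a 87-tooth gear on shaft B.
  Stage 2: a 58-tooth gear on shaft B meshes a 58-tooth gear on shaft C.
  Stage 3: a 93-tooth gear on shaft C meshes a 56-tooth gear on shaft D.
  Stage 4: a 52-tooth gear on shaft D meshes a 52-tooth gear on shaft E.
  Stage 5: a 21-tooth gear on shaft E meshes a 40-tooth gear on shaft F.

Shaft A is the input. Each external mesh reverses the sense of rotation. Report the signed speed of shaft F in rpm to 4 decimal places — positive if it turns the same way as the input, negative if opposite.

-70.9526 rpm (opposite to input, |ω| = 70.9526 rpm)

Stage 1 [60T→87T]: ω = 118.0000×60/87 = 81.3793 rpm, dir flips to −; running = −81.3793
Stage 2 [58T→58T]: ω = 81.3793×58/58 = 81.3793 rpm, dir flips to +; running = +81.3793
Stage 3 [93T→56T]: ω = 81.3793×93/56 = 135.1478 rpm, dir flips to −; running = −135.1478
Stage 4 [52T→52T]: ω = 135.1478×52/52 = 135.1478 rpm, dir flips to +; running = +135.1478
Stage 5 [21T→40T]: ω = 135.1478×21/40 = 70.9526 rpm, dir flips to −; running = −70.9526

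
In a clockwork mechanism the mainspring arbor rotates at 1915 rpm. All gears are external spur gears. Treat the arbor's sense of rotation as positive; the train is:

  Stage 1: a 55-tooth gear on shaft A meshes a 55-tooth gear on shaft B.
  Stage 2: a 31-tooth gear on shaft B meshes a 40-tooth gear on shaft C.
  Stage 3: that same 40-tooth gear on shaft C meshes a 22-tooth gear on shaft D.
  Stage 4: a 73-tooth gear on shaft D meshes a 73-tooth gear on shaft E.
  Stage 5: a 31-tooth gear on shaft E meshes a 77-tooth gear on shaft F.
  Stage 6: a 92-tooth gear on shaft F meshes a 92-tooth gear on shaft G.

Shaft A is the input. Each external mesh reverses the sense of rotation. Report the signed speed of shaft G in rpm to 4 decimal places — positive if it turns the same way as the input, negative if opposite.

+1086.3725 rpm (same as input, |ω| = 1086.3725 rpm)

Stage 1 [55T→55T]: ω = 1915.0000×55/55 = 1915.0000 rpm, dir flips to −; running = −1915.0000
Stage 2 [31T→40T]: ω = 1915.0000×31/40 = 1484.1250 rpm, dir flips to +; running = +1484.1250
Stage 3 [40T→22T]: ω = 1484.1250×40/22 = 2698.4091 rpm, dir flips to −; running = −2698.4091
Stage 4 [73T→73T]: ω = 2698.4091×73/73 = 2698.4091 rpm, dir flips to +; running = +2698.4091
Stage 5 [31T→77T]: ω = 2698.4091×31/77 = 1086.3725 rpm, dir flips to −; running = −1086.3725
Stage 6 [92T→92T]: ω = 1086.3725×92/92 = 1086.3725 rpm, dir flips to +; running = +1086.3725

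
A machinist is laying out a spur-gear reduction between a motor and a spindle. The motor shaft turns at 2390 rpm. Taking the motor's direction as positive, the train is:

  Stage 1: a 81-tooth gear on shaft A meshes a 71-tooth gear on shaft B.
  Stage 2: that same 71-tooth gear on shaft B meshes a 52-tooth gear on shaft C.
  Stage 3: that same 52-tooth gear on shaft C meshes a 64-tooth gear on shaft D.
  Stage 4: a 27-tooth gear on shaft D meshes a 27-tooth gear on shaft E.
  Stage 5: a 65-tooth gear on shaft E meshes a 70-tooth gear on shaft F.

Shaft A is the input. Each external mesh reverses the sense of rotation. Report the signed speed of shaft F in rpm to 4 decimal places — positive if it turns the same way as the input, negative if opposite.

-2808.7835 rpm (opposite to input, |ω| = 2808.7835 rpm)

Stage 1 [81T→71T]: ω = 2390.0000×81/71 = 2726.6197 rpm, dir flips to −; running = −2726.6197
Stage 2 [71T→52T]: ω = 2726.6197×71/52 = 3722.8846 rpm, dir flips to +; running = +3722.8846
Stage 3 [52T→64T]: ω = 3722.8846×52/64 = 3024.8438 rpm, dir flips to −; running = −3024.8438
Stage 4 [27T→27T]: ω = 3024.8438×27/27 = 3024.8438 rpm, dir flips to +; running = +3024.8438
Stage 5 [65T→70T]: ω = 3024.8438×65/70 = 2808.7835 rpm, dir flips to −; running = −2808.7835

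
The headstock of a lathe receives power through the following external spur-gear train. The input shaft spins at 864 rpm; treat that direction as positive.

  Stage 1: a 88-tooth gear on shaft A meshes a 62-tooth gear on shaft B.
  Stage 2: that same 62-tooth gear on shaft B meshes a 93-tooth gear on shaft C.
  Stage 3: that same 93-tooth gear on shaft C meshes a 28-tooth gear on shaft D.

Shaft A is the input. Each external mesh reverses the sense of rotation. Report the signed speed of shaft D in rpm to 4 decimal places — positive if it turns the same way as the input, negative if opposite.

Stage 1 [88T→62T]: ω = 864.0000×88/62 = 1226.3226 rpm, dir flips to −; running = −1226.3226
Stage 2 [62T→93T]: ω = 1226.3226×62/93 = 817.5484 rpm, dir flips to +; running = +817.5484
Stage 3 [93T→28T]: ω = 817.5484×93/28 = 2715.4286 rpm, dir flips to −; running = −2715.4286

-2715.4286 rpm (opposite to input, |ω| = 2715.4286 rpm)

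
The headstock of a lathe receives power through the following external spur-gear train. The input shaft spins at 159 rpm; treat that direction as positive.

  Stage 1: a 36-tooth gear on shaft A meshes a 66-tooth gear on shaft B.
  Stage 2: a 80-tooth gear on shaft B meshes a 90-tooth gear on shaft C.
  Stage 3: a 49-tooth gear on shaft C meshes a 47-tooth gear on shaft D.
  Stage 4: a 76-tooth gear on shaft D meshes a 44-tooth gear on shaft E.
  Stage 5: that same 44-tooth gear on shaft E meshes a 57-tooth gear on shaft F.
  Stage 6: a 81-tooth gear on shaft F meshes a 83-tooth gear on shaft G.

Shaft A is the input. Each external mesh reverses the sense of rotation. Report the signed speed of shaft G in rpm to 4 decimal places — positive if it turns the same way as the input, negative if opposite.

+104.5796 rpm (same as input, |ω| = 104.5796 rpm)

Stage 1 [36T→66T]: ω = 159.0000×36/66 = 86.7273 rpm, dir flips to −; running = −86.7273
Stage 2 [80T→90T]: ω = 86.7273×80/90 = 77.0909 rpm, dir flips to +; running = +77.0909
Stage 3 [49T→47T]: ω = 77.0909×49/47 = 80.3714 rpm, dir flips to −; running = −80.3714
Stage 4 [76T→44T]: ω = 80.3714×76/44 = 138.8233 rpm, dir flips to +; running = +138.8233
Stage 5 [44T→57T]: ω = 138.8233×44/57 = 107.1618 rpm, dir flips to −; running = −107.1618
Stage 6 [81T→83T]: ω = 107.1618×81/83 = 104.5796 rpm, dir flips to +; running = +104.5796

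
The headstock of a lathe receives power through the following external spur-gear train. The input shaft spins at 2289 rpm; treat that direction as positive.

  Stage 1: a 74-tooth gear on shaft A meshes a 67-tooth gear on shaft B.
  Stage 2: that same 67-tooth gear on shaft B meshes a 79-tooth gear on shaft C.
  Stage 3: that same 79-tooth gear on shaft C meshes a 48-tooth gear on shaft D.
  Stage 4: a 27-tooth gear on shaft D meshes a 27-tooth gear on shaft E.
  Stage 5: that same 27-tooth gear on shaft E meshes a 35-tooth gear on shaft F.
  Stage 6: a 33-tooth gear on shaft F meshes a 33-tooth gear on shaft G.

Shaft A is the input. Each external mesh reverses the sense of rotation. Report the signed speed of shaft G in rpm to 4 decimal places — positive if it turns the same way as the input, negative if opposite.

Stage 1 [74T→67T]: ω = 2289.0000×74/67 = 2528.1493 rpm, dir flips to −; running = −2528.1493
Stage 2 [67T→79T]: ω = 2528.1493×67/79 = 2144.1266 rpm, dir flips to +; running = +2144.1266
Stage 3 [79T→48T]: ω = 2144.1266×79/48 = 3528.8750 rpm, dir flips to −; running = −3528.8750
Stage 4 [27T→27T]: ω = 3528.8750×27/27 = 3528.8750 rpm, dir flips to +; running = +3528.8750
Stage 5 [27T→35T]: ω = 3528.8750×27/35 = 2722.2750 rpm, dir flips to −; running = −2722.2750
Stage 6 [33T→33T]: ω = 2722.2750×33/33 = 2722.2750 rpm, dir flips to +; running = +2722.2750

+2722.2750 rpm (same as input, |ω| = 2722.2750 rpm)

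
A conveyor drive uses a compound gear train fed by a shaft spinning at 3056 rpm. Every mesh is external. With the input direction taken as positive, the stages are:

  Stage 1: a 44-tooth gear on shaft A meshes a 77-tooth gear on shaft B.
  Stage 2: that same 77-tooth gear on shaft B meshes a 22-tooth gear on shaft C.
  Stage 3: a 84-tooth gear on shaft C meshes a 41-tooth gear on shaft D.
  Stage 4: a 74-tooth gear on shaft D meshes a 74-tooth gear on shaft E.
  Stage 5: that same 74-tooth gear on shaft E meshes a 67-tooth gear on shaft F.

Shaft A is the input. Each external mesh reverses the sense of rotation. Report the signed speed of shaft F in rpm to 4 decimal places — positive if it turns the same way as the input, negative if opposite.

-13830.4303 rpm (opposite to input, |ω| = 13830.4303 rpm)

Stage 1 [44T→77T]: ω = 3056.0000×44/77 = 1746.2857 rpm, dir flips to −; running = −1746.2857
Stage 2 [77T→22T]: ω = 1746.2857×77/22 = 6112.0000 rpm, dir flips to +; running = +6112.0000
Stage 3 [84T→41T]: ω = 6112.0000×84/41 = 12522.1463 rpm, dir flips to −; running = −12522.1463
Stage 4 [74T→74T]: ω = 12522.1463×74/74 = 12522.1463 rpm, dir flips to +; running = +12522.1463
Stage 5 [74T→67T]: ω = 12522.1463×74/67 = 13830.4303 rpm, dir flips to −; running = −13830.4303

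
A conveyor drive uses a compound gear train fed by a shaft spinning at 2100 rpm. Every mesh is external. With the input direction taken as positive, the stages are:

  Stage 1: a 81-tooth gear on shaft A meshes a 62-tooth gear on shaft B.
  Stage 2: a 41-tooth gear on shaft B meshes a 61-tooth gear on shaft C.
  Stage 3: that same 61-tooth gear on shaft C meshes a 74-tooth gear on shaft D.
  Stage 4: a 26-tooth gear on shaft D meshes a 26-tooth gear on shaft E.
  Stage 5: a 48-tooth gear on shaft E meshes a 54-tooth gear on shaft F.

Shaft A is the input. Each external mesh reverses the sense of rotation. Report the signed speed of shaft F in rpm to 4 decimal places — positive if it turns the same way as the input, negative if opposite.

-1351.1770 rpm (opposite to input, |ω| = 1351.1770 rpm)

Stage 1 [81T→62T]: ω = 2100.0000×81/62 = 2743.5484 rpm, dir flips to −; running = −2743.5484
Stage 2 [41T→61T]: ω = 2743.5484×41/61 = 1844.0243 rpm, dir flips to +; running = +1844.0243
Stage 3 [61T→74T]: ω = 1844.0243×61/74 = 1520.0741 rpm, dir flips to −; running = −1520.0741
Stage 4 [26T→26T]: ω = 1520.0741×26/26 = 1520.0741 rpm, dir flips to +; running = +1520.0741
Stage 5 [48T→54T]: ω = 1520.0741×48/54 = 1351.1770 rpm, dir flips to −; running = −1351.1770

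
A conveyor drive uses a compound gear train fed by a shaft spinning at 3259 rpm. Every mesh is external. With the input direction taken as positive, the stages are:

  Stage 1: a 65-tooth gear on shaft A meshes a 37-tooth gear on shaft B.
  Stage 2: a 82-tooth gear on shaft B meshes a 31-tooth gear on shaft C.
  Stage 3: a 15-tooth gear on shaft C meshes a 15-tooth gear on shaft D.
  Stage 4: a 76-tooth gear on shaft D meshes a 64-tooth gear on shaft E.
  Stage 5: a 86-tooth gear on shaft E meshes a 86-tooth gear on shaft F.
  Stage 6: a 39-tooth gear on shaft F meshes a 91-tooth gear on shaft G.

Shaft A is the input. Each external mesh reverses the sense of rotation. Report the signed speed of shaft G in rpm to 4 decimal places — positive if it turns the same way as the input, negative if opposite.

+7707.3483 rpm (same as input, |ω| = 7707.3483 rpm)

Stage 1 [65T→37T]: ω = 3259.0000×65/37 = 5725.2703 rpm, dir flips to −; running = −5725.2703
Stage 2 [82T→31T]: ω = 5725.2703×82/31 = 15144.2633 rpm, dir flips to +; running = +15144.2633
Stage 3 [15T→15T]: ω = 15144.2633×15/15 = 15144.2633 rpm, dir flips to −; running = −15144.2633
Stage 4 [76T→64T]: ω = 15144.2633×76/64 = 17983.8127 rpm, dir flips to +; running = +17983.8127
Stage 5 [86T→86T]: ω = 17983.8127×86/86 = 17983.8127 rpm, dir flips to −; running = −17983.8127
Stage 6 [39T→91T]: ω = 17983.8127×39/91 = 7707.3483 rpm, dir flips to +; running = +7707.3483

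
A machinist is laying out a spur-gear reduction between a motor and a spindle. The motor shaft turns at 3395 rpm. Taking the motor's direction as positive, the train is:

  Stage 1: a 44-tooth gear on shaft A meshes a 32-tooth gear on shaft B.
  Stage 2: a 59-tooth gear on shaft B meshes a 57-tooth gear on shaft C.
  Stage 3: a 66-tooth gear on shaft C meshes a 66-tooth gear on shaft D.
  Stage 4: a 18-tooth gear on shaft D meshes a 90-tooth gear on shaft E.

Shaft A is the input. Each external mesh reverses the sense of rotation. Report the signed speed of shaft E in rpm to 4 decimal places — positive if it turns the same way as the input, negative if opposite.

+966.3838 rpm (same as input, |ω| = 966.3838 rpm)

Stage 1 [44T→32T]: ω = 3395.0000×44/32 = 4668.1250 rpm, dir flips to −; running = −4668.1250
Stage 2 [59T→57T]: ω = 4668.1250×59/57 = 4831.9189 rpm, dir flips to +; running = +4831.9189
Stage 3 [66T→66T]: ω = 4831.9189×66/66 = 4831.9189 rpm, dir flips to −; running = −4831.9189
Stage 4 [18T→90T]: ω = 4831.9189×18/90 = 966.3838 rpm, dir flips to +; running = +966.3838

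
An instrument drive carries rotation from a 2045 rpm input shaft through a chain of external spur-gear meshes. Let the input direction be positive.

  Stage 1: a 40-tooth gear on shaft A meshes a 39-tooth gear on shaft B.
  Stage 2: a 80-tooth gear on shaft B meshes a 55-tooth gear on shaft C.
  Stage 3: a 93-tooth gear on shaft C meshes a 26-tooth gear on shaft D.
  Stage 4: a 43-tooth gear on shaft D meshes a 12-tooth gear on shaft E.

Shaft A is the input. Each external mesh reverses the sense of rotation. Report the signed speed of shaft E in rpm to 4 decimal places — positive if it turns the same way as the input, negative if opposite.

+39103.2455 rpm (same as input, |ω| = 39103.2455 rpm)

Stage 1 [40T→39T]: ω = 2045.0000×40/39 = 2097.4359 rpm, dir flips to −; running = −2097.4359
Stage 2 [80T→55T]: ω = 2097.4359×80/55 = 3050.8159 rpm, dir flips to +; running = +3050.8159
Stage 3 [93T→26T]: ω = 3050.8159×93/26 = 10912.5336 rpm, dir flips to −; running = −10912.5336
Stage 4 [43T→12T]: ω = 10912.5336×43/12 = 39103.2455 rpm, dir flips to +; running = +39103.2455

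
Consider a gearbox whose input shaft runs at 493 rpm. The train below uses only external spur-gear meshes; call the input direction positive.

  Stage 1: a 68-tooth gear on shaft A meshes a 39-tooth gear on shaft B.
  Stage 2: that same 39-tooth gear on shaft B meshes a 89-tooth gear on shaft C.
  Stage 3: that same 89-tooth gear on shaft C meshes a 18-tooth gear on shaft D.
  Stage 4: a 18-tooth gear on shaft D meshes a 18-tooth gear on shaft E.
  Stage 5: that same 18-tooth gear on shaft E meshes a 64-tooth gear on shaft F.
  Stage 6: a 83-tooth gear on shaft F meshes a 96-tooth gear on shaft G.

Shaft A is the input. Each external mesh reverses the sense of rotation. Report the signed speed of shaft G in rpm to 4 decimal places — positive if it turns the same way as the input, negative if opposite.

Stage 1 [68T→39T]: ω = 493.0000×68/39 = 859.5897 rpm, dir flips to −; running = −859.5897
Stage 2 [39T→89T]: ω = 859.5897×39/89 = 376.6742 rpm, dir flips to +; running = +376.6742
Stage 3 [89T→18T]: ω = 376.6742×89/18 = 1862.4444 rpm, dir flips to −; running = −1862.4444
Stage 4 [18T→18T]: ω = 1862.4444×18/18 = 1862.4444 rpm, dir flips to +; running = +1862.4444
Stage 5 [18T→64T]: ω = 1862.4444×18/64 = 523.8125 rpm, dir flips to −; running = −523.8125
Stage 6 [83T→96T]: ω = 523.8125×83/96 = 452.8796 rpm, dir flips to +; running = +452.8796

+452.8796 rpm (same as input, |ω| = 452.8796 rpm)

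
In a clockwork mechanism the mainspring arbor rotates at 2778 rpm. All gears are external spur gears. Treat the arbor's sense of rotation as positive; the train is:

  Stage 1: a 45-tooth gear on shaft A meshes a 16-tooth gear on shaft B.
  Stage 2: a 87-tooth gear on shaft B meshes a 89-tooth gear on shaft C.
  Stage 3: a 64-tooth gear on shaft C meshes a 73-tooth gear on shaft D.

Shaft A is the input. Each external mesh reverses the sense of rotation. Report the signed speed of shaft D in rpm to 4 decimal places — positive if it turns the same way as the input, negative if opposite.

-6695.9335 rpm (opposite to input, |ω| = 6695.9335 rpm)

Stage 1 [45T→16T]: ω = 2778.0000×45/16 = 7813.1250 rpm, dir flips to −; running = −7813.1250
Stage 2 [87T→89T]: ω = 7813.1250×87/89 = 7637.5492 rpm, dir flips to +; running = +7637.5492
Stage 3 [64T→73T]: ω = 7637.5492×64/73 = 6695.9335 rpm, dir flips to −; running = −6695.9335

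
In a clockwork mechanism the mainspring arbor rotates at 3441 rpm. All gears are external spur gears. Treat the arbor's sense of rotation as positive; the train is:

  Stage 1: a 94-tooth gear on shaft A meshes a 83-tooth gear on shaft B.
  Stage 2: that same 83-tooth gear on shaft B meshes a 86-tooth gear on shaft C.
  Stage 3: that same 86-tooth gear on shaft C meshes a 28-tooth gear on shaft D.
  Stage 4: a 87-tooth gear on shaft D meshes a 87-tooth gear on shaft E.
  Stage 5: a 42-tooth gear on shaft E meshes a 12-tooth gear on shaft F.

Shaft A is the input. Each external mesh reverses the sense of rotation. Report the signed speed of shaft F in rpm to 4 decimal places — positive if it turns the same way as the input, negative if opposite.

-40431.7500 rpm (opposite to input, |ω| = 40431.7500 rpm)

Stage 1 [94T→83T]: ω = 3441.0000×94/83 = 3897.0361 rpm, dir flips to −; running = −3897.0361
Stage 2 [83T→86T]: ω = 3897.0361×83/86 = 3761.0930 rpm, dir flips to +; running = +3761.0930
Stage 3 [86T→28T]: ω = 3761.0930×86/28 = 11551.9286 rpm, dir flips to −; running = −11551.9286
Stage 4 [87T→87T]: ω = 11551.9286×87/87 = 11551.9286 rpm, dir flips to +; running = +11551.9286
Stage 5 [42T→12T]: ω = 11551.9286×42/12 = 40431.7500 rpm, dir flips to −; running = −40431.7500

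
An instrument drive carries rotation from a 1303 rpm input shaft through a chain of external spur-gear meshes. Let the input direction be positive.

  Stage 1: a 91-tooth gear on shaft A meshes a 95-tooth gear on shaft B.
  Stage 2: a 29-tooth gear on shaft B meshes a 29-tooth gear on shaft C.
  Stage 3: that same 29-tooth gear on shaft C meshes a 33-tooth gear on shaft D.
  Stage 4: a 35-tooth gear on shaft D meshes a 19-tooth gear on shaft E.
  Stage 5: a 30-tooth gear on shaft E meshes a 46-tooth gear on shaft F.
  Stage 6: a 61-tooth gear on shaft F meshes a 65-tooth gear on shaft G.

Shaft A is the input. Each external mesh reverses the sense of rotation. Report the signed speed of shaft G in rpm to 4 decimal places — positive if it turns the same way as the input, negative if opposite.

Stage 1 [91T→95T]: ω = 1303.0000×91/95 = 1248.1368 rpm, dir flips to −; running = −1248.1368
Stage 2 [29T→29T]: ω = 1248.1368×29/29 = 1248.1368 rpm, dir flips to +; running = +1248.1368
Stage 3 [29T→33T]: ω = 1248.1368×29/33 = 1096.8475 rpm, dir flips to −; running = −1096.8475
Stage 4 [35T→19T]: ω = 1096.8475×35/19 = 2020.5086 rpm, dir flips to +; running = +2020.5086
Stage 5 [30T→46T]: ω = 2020.5086×30/46 = 1317.7230 rpm, dir flips to −; running = −1317.7230
Stage 6 [61T→65T]: ω = 1317.7230×61/65 = 1236.6324 rpm, dir flips to +; running = +1236.6324

+1236.6324 rpm (same as input, |ω| = 1236.6324 rpm)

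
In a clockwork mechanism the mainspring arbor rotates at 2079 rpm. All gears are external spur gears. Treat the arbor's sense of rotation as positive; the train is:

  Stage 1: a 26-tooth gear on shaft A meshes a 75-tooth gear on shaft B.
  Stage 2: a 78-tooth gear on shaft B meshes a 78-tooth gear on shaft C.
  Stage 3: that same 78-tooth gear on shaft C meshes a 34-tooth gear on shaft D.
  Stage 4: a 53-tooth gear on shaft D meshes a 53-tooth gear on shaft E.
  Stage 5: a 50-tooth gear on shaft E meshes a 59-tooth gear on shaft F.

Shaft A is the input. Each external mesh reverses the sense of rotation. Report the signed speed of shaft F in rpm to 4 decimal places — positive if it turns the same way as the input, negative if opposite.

Stage 1 [26T→75T]: ω = 2079.0000×26/75 = 720.7200 rpm, dir flips to −; running = −720.7200
Stage 2 [78T→78T]: ω = 720.7200×78/78 = 720.7200 rpm, dir flips to +; running = +720.7200
Stage 3 [78T→34T]: ω = 720.7200×78/34 = 1653.4165 rpm, dir flips to −; running = −1653.4165
Stage 4 [53T→53T]: ω = 1653.4165×53/53 = 1653.4165 rpm, dir flips to +; running = +1653.4165
Stage 5 [50T→59T]: ω = 1653.4165×50/59 = 1401.2004 rpm, dir flips to −; running = −1401.2004

-1401.2004 rpm (opposite to input, |ω| = 1401.2004 rpm)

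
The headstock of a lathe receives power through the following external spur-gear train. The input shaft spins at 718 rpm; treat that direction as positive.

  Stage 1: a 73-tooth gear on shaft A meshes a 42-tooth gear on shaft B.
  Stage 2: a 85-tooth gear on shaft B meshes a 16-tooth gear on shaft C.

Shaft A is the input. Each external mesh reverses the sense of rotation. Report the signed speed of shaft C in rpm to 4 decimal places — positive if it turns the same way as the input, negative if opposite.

+6629.7470 rpm (same as input, |ω| = 6629.7470 rpm)

Stage 1 [73T→42T]: ω = 718.0000×73/42 = 1247.9524 rpm, dir flips to −; running = −1247.9524
Stage 2 [85T→16T]: ω = 1247.9524×85/16 = 6629.7470 rpm, dir flips to +; running = +6629.7470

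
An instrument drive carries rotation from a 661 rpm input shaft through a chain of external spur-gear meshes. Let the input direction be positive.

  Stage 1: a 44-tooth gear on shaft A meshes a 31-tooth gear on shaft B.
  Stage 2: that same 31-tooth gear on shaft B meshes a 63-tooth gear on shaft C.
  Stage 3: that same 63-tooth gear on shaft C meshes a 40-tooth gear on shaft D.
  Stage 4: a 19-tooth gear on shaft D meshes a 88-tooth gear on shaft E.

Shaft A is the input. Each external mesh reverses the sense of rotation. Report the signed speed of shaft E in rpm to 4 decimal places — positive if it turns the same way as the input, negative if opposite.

Stage 1 [44T→31T]: ω = 661.0000×44/31 = 938.1935 rpm, dir flips to −; running = −938.1935
Stage 2 [31T→63T]: ω = 938.1935×31/63 = 461.6508 rpm, dir flips to +; running = +461.6508
Stage 3 [63T→40T]: ω = 461.6508×63/40 = 727.1000 rpm, dir flips to −; running = −727.1000
Stage 4 [19T→88T]: ω = 727.1000×19/88 = 156.9875 rpm, dir flips to +; running = +156.9875

+156.9875 rpm (same as input, |ω| = 156.9875 rpm)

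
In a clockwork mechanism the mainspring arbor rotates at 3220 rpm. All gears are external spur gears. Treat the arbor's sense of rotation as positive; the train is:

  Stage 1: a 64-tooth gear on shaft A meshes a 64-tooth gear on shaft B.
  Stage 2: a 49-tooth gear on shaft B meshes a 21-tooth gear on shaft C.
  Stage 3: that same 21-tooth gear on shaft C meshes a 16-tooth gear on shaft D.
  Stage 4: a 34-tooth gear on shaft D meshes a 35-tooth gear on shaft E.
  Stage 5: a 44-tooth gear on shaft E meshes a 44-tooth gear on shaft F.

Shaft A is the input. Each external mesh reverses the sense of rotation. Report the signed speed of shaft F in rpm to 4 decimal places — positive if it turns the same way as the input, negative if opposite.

Stage 1 [64T→64T]: ω = 3220.0000×64/64 = 3220.0000 rpm, dir flips to −; running = −3220.0000
Stage 2 [49T→21T]: ω = 3220.0000×49/21 = 7513.3333 rpm, dir flips to +; running = +7513.3333
Stage 3 [21T→16T]: ω = 7513.3333×21/16 = 9861.2500 rpm, dir flips to −; running = −9861.2500
Stage 4 [34T→35T]: ω = 9861.2500×34/35 = 9579.5000 rpm, dir flips to +; running = +9579.5000
Stage 5 [44T→44T]: ω = 9579.5000×44/44 = 9579.5000 rpm, dir flips to −; running = −9579.5000

-9579.5000 rpm (opposite to input, |ω| = 9579.5000 rpm)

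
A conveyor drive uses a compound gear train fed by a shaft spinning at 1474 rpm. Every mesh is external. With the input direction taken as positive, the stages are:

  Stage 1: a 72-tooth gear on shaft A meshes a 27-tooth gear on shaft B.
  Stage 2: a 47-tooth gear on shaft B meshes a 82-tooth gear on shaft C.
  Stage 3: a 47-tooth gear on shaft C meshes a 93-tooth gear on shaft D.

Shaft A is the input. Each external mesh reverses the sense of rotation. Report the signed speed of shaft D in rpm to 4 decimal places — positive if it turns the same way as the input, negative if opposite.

Stage 1 [72T→27T]: ω = 1474.0000×72/27 = 3930.6667 rpm, dir flips to −; running = −3930.6667
Stage 2 [47T→82T]: ω = 3930.6667×47/82 = 2252.9431 rpm, dir flips to +; running = +2252.9431
Stage 3 [47T→93T]: ω = 2252.9431×47/93 = 1138.5841 rpm, dir flips to −; running = −1138.5841

-1138.5841 rpm (opposite to input, |ω| = 1138.5841 rpm)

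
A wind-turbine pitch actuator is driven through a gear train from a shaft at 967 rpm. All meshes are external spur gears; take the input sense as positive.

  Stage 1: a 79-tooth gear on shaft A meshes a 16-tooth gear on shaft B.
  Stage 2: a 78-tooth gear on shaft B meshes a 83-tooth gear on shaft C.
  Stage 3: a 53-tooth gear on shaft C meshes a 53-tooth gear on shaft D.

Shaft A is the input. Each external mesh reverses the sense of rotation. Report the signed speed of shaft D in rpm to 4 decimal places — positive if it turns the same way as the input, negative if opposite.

Stage 1 [79T→16T]: ω = 967.0000×79/16 = 4774.5625 rpm, dir flips to −; running = −4774.5625
Stage 2 [78T→83T]: ω = 4774.5625×78/83 = 4486.9383 rpm, dir flips to +; running = +4486.9383
Stage 3 [53T→53T]: ω = 4486.9383×53/53 = 4486.9383 rpm, dir flips to −; running = −4486.9383

-4486.9383 rpm (opposite to input, |ω| = 4486.9383 rpm)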